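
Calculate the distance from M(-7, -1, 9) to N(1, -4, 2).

d = √[(x₂-x₁)² + (y₂-y₁)² + (z₂-z₁)²]
  = √[8² + (-3)² + (-7)²]
  = √[64 + 9 + 49]
  = √122
  ≈ 11.05

11.05


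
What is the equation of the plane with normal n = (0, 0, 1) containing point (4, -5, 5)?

The plane through P with normal n = (a, b, c) satisfies n·(r - P) = 0,
i.e. ax + by + cz = a·x₀ + b·y₀ + c·z₀.
d = 0·4 + 0·(-5) + 1·5
  = 0 + 0 + 5
  = 5
Equation: z = 5

z = 5


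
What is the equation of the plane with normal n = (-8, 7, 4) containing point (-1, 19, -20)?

The plane through P with normal n = (a, b, c) satisfies n·(r - P) = 0,
i.e. ax + by + cz = a·x₀ + b·y₀ + c·z₀.
d = (-8)·(-1) + 7·19 + 4·(-20)
  = 8 + 133 - 80
  = 61
Equation: -8x + 7y + 4z = 61

-8x + 7y + 4z = 61


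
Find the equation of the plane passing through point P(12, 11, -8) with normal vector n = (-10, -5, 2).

The plane through P with normal n = (a, b, c) satisfies n·(r - P) = 0,
i.e. ax + by + cz = a·x₀ + b·y₀ + c·z₀.
d = (-10)·12 + (-5)·11 + 2·(-8)
  = -120 - 55 - 16
  = -191
Equation: -10x - 5y + 2z = -191

-10x - 5y + 2z = -191


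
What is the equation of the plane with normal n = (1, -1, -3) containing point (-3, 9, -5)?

The plane through P with normal n = (a, b, c) satisfies n·(r - P) = 0,
i.e. ax + by + cz = a·x₀ + b·y₀ + c·z₀.
d = 1·(-3) + (-1)·9 + (-3)·(-5)
  = -3 - 9 + 15
  = 3
Equation: x - y - 3z = 3

x - y - 3z = 3


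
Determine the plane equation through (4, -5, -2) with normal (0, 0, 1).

The plane through P with normal n = (a, b, c) satisfies n·(r - P) = 0,
i.e. ax + by + cz = a·x₀ + b·y₀ + c·z₀.
d = 0·4 + 0·(-5) + 1·(-2)
  = 0 + 0 - 2
  = -2
Equation: z = -2

z = -2


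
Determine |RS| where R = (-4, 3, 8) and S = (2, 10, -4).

d = √[(x₂-x₁)² + (y₂-y₁)² + (z₂-z₁)²]
  = √[6² + 7² + (-12)²]
  = √[36 + 49 + 144]
  = √229
  ≈ 15.13

15.13


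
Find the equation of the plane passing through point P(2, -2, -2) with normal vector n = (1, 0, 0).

The plane through P with normal n = (a, b, c) satisfies n·(r - P) = 0,
i.e. ax + by + cz = a·x₀ + b·y₀ + c·z₀.
d = 1·2 + 0·(-2) + 0·(-2)
  = 2 + 0 + 0
  = 2
Equation: x = 2

x = 2


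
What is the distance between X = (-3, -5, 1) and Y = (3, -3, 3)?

d = √[(x₂-x₁)² + (y₂-y₁)² + (z₂-z₁)²]
  = √[6² + 2² + 2²]
  = √[36 + 4 + 4]
  = √44
  ≈ 6.633

6.633


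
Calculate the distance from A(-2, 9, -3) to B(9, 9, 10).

d = √[(x₂-x₁)² + (y₂-y₁)² + (z₂-z₁)²]
  = √[11² + 0² + 13²]
  = √[121 + 0 + 169]
  = √290
  ≈ 17.03

17.03


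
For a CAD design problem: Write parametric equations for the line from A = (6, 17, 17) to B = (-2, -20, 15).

Direction vector d = B - A = (-2 - 6, -20 - 17, 15 - 17) = (-8, -37, -2)
Parametric form r = A + t·d:
x = 6 - 8t, y = 17 - 37t, z = 17 - 2t

x = 6 - 8t, y = 17 - 37t, z = 17 - 2t


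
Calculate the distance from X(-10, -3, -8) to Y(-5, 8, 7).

d = √[(x₂-x₁)² + (y₂-y₁)² + (z₂-z₁)²]
  = √[5² + 11² + 15²]
  = √[25 + 121 + 225]
  = √371
  ≈ 19.26

19.26


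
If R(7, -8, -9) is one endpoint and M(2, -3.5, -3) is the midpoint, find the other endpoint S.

S = 2M - R
  = (2·2 - 7, 2·(-3.5) - (-8), 2·(-3) - (-9))
  = (4 - 7, -7 + 8, -6 + 9)
  = (-3, 1, 3)

(-3, 1, 3)


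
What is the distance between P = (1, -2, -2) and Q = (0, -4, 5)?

d = √[(x₂-x₁)² + (y₂-y₁)² + (z₂-z₁)²]
  = √[(-1)² + (-2)² + 7²]
  = √[1 + 4 + 49]
  = √54
  ≈ 7.348

7.348


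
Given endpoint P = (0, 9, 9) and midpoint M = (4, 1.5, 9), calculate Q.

Q = 2M - P
  = (2·4 - 0, 2·1.5 - 9, 2·9 - 9)
  = (8 + 0, 3 - 9, 18 - 9)
  = (8, -6, 9)

(8, -6, 9)


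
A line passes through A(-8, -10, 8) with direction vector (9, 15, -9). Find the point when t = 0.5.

P(t) = A + t·d
  = (-8 + 9·0.5, -10 + 15·0.5, 8 + (-9)·0.5)
  = (-8 + 4.5, -10 + 7.5, 8 - 4.5)
  = (-3.5, -2.5, 3.5)

(-3.5, -2.5, 3.5)


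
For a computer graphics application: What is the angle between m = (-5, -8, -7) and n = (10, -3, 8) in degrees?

m·n = (-5)·10 + (-8)·(-3) + (-7)·8 = -50 + 24 - 56 = -82
|m| = √((-5)² + (-8)² + (-7)²) = √138 ≈ 11.75
|n| = √(10² + (-3)² + 8²) = √173 ≈ 13.15
cos θ = (m·n)/(|m||n|) = -82/(11.75·13.15) ≈ -0.5307
θ = arccos(-0.5307) ≈ 122.1°

122.1°


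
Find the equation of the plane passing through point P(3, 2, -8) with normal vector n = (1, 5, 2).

The plane through P with normal n = (a, b, c) satisfies n·(r - P) = 0,
i.e. ax + by + cz = a·x₀ + b·y₀ + c·z₀.
d = 1·3 + 5·2 + 2·(-8)
  = 3 + 10 - 16
  = -3
Equation: x + 5y + 2z = -3

x + 5y + 2z = -3


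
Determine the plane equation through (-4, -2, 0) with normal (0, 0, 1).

The plane through P with normal n = (a, b, c) satisfies n·(r - P) = 0,
i.e. ax + by + cz = a·x₀ + b·y₀ + c·z₀.
d = 0·(-4) + 0·(-2) + 1·0
  = 0 + 0 + 0
  = 0
Equation: z = 0

z = 0


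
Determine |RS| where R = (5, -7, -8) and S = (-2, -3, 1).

d = √[(x₂-x₁)² + (y₂-y₁)² + (z₂-z₁)²]
  = √[(-7)² + 4² + 9²]
  = √[49 + 16 + 81]
  = √146
  ≈ 12.08

12.08


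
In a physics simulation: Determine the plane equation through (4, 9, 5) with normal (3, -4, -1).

The plane through P with normal n = (a, b, c) satisfies n·(r - P) = 0,
i.e. ax + by + cz = a·x₀ + b·y₀ + c·z₀.
d = 3·4 + (-4)·9 + (-1)·5
  = 12 - 36 - 5
  = -29
Equation: 3x - 4y - z = -29

3x - 4y - z = -29


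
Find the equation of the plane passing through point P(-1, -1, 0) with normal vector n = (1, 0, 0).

The plane through P with normal n = (a, b, c) satisfies n·(r - P) = 0,
i.e. ax + by + cz = a·x₀ + b·y₀ + c·z₀.
d = 1·(-1) + 0·(-1) + 0·0
  = -1 + 0 + 0
  = -1
Equation: x = -1

x = -1


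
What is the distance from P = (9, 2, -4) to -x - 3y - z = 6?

distance = |a·x₀ + b·y₀ + c·z₀ - d| / √(a² + b² + c²)
  = |(-1)·9 + (-3)·2 + (-1)·(-4) - 6| / √((-1)² + (-3)² + (-1)²)
  = |-9 - 6 + 4 - 6| / √(1 + 9 + 1)
  = |-17| / √11
  = 17 / 3.317
  ≈ 5.126

5.126


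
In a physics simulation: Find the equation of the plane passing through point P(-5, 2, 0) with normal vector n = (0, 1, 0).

The plane through P with normal n = (a, b, c) satisfies n·(r - P) = 0,
i.e. ax + by + cz = a·x₀ + b·y₀ + c·z₀.
d = 0·(-5) + 1·2 + 0·0
  = 0 + 2 + 0
  = 2
Equation: y = 2

y = 2


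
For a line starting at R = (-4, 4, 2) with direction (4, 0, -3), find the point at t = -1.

P(t) = R + t·d
  = (-4 + 4·(-1), 4 + 0·(-1), 2 + (-3)·(-1))
  = (-4 - 4, 4 + 0, 2 + 3)
  = (-8, 4, 5)

(-8, 4, 5)


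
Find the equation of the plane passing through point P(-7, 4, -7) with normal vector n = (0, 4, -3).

The plane through P with normal n = (a, b, c) satisfies n·(r - P) = 0,
i.e. ax + by + cz = a·x₀ + b·y₀ + c·z₀.
d = 0·(-7) + 4·4 + (-3)·(-7)
  = 0 + 16 + 21
  = 37
Equation: 4y - 3z = 37

4y - 3z = 37


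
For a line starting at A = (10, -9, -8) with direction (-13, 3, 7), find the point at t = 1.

P(t) = A + t·d
  = (10 + (-13)·1, -9 + 3·1, -8 + 7·1)
  = (10 - 13, -9 + 3, -8 + 7)
  = (-3, -6, -1)

(-3, -6, -1)


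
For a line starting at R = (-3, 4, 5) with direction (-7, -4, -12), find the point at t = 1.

P(t) = R + t·d
  = (-3 + (-7)·1, 4 + (-4)·1, 5 + (-12)·1)
  = (-3 - 7, 4 - 4, 5 - 12)
  = (-10, 0, -7)

(-10, 0, -7)


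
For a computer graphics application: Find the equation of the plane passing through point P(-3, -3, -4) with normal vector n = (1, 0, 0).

The plane through P with normal n = (a, b, c) satisfies n·(r - P) = 0,
i.e. ax + by + cz = a·x₀ + b·y₀ + c·z₀.
d = 1·(-3) + 0·(-3) + 0·(-4)
  = -3 + 0 + 0
  = -3
Equation: x = -3

x = -3


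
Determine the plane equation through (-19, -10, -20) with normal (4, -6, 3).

The plane through P with normal n = (a, b, c) satisfies n·(r - P) = 0,
i.e. ax + by + cz = a·x₀ + b·y₀ + c·z₀.
d = 4·(-19) + (-6)·(-10) + 3·(-20)
  = -76 + 60 - 60
  = -76
Equation: 4x - 6y + 3z = -76

4x - 6y + 3z = -76


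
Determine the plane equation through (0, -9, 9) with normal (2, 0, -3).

The plane through P with normal n = (a, b, c) satisfies n·(r - P) = 0,
i.e. ax + by + cz = a·x₀ + b·y₀ + c·z₀.
d = 2·0 + 0·(-9) + (-3)·9
  = 0 + 0 - 27
  = -27
Equation: 2x - 3z = -27

2x - 3z = -27


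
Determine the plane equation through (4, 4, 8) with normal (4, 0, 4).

The plane through P with normal n = (a, b, c) satisfies n·(r - P) = 0,
i.e. ax + by + cz = a·x₀ + b·y₀ + c·z₀.
d = 4·4 + 0·4 + 4·8
  = 16 + 0 + 32
  = 48
Equation: 4x + 4z = 48

4x + 4z = 48


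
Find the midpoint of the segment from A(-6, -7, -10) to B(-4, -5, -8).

M = ((x₁+x₂)/2, (y₁+y₂)/2, (z₁+z₂)/2)
  = ((-6 - 4)/2, (-7 - 5)/2, (-10 - 8)/2)
  = (-10/2, -12/2, -18/2)
  = (-5, -6, -9)

(-5, -6, -9)


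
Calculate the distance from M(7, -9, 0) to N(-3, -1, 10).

d = √[(x₂-x₁)² + (y₂-y₁)² + (z₂-z₁)²]
  = √[(-10)² + 8² + 10²]
  = √[100 + 64 + 100]
  = √264
  ≈ 16.25

16.25


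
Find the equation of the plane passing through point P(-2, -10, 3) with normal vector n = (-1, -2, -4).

The plane through P with normal n = (a, b, c) satisfies n·(r - P) = 0,
i.e. ax + by + cz = a·x₀ + b·y₀ + c·z₀.
d = (-1)·(-2) + (-2)·(-10) + (-4)·3
  = 2 + 20 - 12
  = 10
Equation: -x - 2y - 4z = 10

-x - 2y - 4z = 10


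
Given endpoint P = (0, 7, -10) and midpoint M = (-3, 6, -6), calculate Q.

Q = 2M - P
  = (2·(-3) - 0, 2·6 - 7, 2·(-6) - (-10))
  = (-6 + 0, 12 - 7, -12 + 10)
  = (-6, 5, -2)

(-6, 5, -2)


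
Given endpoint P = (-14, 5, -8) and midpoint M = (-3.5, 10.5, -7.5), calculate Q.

Q = 2M - P
  = (2·(-3.5) - (-14), 2·10.5 - 5, 2·(-7.5) - (-8))
  = (-7 + 14, 21 - 5, -15 + 8)
  = (7, 16, -7)

(7, 16, -7)


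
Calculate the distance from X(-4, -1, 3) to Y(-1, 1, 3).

d = √[(x₂-x₁)² + (y₂-y₁)² + (z₂-z₁)²]
  = √[3² + 2² + 0²]
  = √[9 + 4 + 0]
  = √13
  ≈ 3.606

3.606


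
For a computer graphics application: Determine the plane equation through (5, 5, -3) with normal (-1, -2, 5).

The plane through P with normal n = (a, b, c) satisfies n·(r - P) = 0,
i.e. ax + by + cz = a·x₀ + b·y₀ + c·z₀.
d = (-1)·5 + (-2)·5 + 5·(-3)
  = -5 - 10 - 15
  = -30
Equation: -x - 2y + 5z = -30

-x - 2y + 5z = -30


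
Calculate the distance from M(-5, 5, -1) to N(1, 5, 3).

d = √[(x₂-x₁)² + (y₂-y₁)² + (z₂-z₁)²]
  = √[6² + 0² + 4²]
  = √[36 + 0 + 16]
  = √52
  ≈ 7.211

7.211


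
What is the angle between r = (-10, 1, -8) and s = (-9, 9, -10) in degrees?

r·s = (-10)·(-9) + 1·9 + (-8)·(-10) = 90 + 9 + 80 = 179
|r| = √((-10)² + 1² + (-8)²) = √165 ≈ 12.85
|s| = √((-9)² + 9² + (-10)²) = √262 ≈ 16.19
cos θ = (r·s)/(|r||s|) = 179/(12.85·16.19) ≈ 0.8609
θ = arccos(0.8609) ≈ 30.58°

30.58°


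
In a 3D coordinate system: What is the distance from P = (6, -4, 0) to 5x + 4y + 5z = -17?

distance = |a·x₀ + b·y₀ + c·z₀ - d| / √(a² + b² + c²)
  = |5·6 + 4·(-4) + 5·0 - (-17)| / √(5² + 4² + 5²)
  = |30 - 16 + 0 + 17| / √(25 + 16 + 25)
  = |31| / √66
  = 31 / 8.124
  ≈ 3.816

3.816


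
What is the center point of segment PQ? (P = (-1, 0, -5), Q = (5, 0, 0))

M = ((x₁+x₂)/2, (y₁+y₂)/2, (z₁+z₂)/2)
  = ((-1 + 5)/2, (0 + 0)/2, (-5 + 0)/2)
  = (4/2, 0/2, -5/2)
  = (2, 0, -2.5)

(2, 0, -2.5)


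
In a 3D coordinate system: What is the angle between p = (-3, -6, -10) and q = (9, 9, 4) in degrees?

p·q = (-3)·9 + (-6)·9 + (-10)·4 = -27 - 54 - 40 = -121
|p| = √((-3)² + (-6)² + (-10)²) = √145 ≈ 12.04
|q| = √(9² + 9² + 4²) = √178 ≈ 13.34
cos θ = (p·q)/(|p||q|) = -121/(12.04·13.34) ≈ -0.7532
θ = arccos(-0.7532) ≈ 138.9°

138.9°


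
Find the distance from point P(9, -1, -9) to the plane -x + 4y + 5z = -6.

distance = |a·x₀ + b·y₀ + c·z₀ - d| / √(a² + b² + c²)
  = |(-1)·9 + 4·(-1) + 5·(-9) - (-6)| / √((-1)² + 4² + 5²)
  = |-9 - 4 - 45 + 6| / √(1 + 16 + 25)
  = |-52| / √42
  = 52 / 6.481
  ≈ 8.024

8.024


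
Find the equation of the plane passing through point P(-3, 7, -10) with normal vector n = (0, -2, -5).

The plane through P with normal n = (a, b, c) satisfies n·(r - P) = 0,
i.e. ax + by + cz = a·x₀ + b·y₀ + c·z₀.
d = 0·(-3) + (-2)·7 + (-5)·(-10)
  = 0 - 14 + 50
  = 36
Equation: -2y - 5z = 36

-2y - 5z = 36


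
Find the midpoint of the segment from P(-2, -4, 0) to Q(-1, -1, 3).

M = ((x₁+x₂)/2, (y₁+y₂)/2, (z₁+z₂)/2)
  = ((-2 - 1)/2, (-4 - 1)/2, (0 + 3)/2)
  = (-3/2, -5/2, 3/2)
  = (-1.5, -2.5, 1.5)

(-1.5, -2.5, 1.5)


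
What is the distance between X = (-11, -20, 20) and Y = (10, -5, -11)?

d = √[(x₂-x₁)² + (y₂-y₁)² + (z₂-z₁)²]
  = √[21² + 15² + (-31)²]
  = √[441 + 225 + 961]
  = √1627
  ≈ 40.34

40.34


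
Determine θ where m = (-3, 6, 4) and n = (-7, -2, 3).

m·n = (-3)·(-7) + 6·(-2) + 4·3 = 21 - 12 + 12 = 21
|m| = √((-3)² + 6² + 4²) = √61 ≈ 7.81
|n| = √((-7)² + (-2)² + 3²) = √62 ≈ 7.874
cos θ = (m·n)/(|m||n|) = 21/(7.81·7.874) ≈ 0.3415
θ = arccos(0.3415) ≈ 70.03°

70.03°


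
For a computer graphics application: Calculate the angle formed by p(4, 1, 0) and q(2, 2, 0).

p·q = 4·2 + 1·2 + 0·0 = 8 + 2 + 0 = 10
|p| = √(4² + 1² + 0²) = √17 ≈ 4.123
|q| = √(2² + 2² + 0²) = √8 ≈ 2.828
cos θ = (p·q)/(|p||q|) = 10/(4.123·2.828) ≈ 0.8575
θ = arccos(0.8575) ≈ 30.96°

30.96°


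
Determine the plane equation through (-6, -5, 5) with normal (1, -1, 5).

The plane through P with normal n = (a, b, c) satisfies n·(r - P) = 0,
i.e. ax + by + cz = a·x₀ + b·y₀ + c·z₀.
d = 1·(-6) + (-1)·(-5) + 5·5
  = -6 + 5 + 25
  = 24
Equation: x - y + 5z = 24

x - y + 5z = 24


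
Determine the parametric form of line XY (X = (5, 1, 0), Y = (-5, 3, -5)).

Direction vector d = Y - X = (-5 - 5, 3 - 1, -5 + 0) = (-10, 2, -5)
Parametric form r = X + t·d:
x = 5 - 10t, y = 1 + 2t, z = 0 - 5t

x = 5 - 10t, y = 1 + 2t, z = 0 - 5t


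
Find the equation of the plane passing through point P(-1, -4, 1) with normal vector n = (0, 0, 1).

The plane through P with normal n = (a, b, c) satisfies n·(r - P) = 0,
i.e. ax + by + cz = a·x₀ + b·y₀ + c·z₀.
d = 0·(-1) + 0·(-4) + 1·1
  = 0 + 0 + 1
  = 1
Equation: z = 1

z = 1


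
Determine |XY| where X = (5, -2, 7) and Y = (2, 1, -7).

d = √[(x₂-x₁)² + (y₂-y₁)² + (z₂-z₁)²]
  = √[(-3)² + 3² + (-14)²]
  = √[9 + 9 + 196]
  = √214
  ≈ 14.63

14.63


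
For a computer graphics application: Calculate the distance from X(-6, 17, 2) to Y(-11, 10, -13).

d = √[(x₂-x₁)² + (y₂-y₁)² + (z₂-z₁)²]
  = √[(-5)² + (-7)² + (-15)²]
  = √[25 + 49 + 225]
  = √299
  ≈ 17.29

17.29


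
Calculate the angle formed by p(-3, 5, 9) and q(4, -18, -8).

p·q = (-3)·4 + 5·(-18) + 9·(-8) = -12 - 90 - 72 = -174
|p| = √((-3)² + 5² + 9²) = √115 ≈ 10.72
|q| = √(4² + (-18)² + (-8)²) = √404 ≈ 20.1
cos θ = (p·q)/(|p||q|) = -174/(10.72·20.1) ≈ -0.8073
θ = arccos(-0.8073) ≈ 143.8°

143.8°


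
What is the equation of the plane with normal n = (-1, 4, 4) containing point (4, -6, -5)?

The plane through P with normal n = (a, b, c) satisfies n·(r - P) = 0,
i.e. ax + by + cz = a·x₀ + b·y₀ + c·z₀.
d = (-1)·4 + 4·(-6) + 4·(-5)
  = -4 - 24 - 20
  = -48
Equation: -x + 4y + 4z = -48

-x + 4y + 4z = -48


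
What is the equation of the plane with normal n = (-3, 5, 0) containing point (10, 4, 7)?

The plane through P with normal n = (a, b, c) satisfies n·(r - P) = 0,
i.e. ax + by + cz = a·x₀ + b·y₀ + c·z₀.
d = (-3)·10 + 5·4 + 0·7
  = -30 + 20 + 0
  = -10
Equation: -3x + 5y = -10

-3x + 5y = -10


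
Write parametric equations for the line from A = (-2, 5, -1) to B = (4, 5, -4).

Direction vector d = B - A = (4 + 2, 5 - 5, -4 + 1) = (6, 0, -3)
Parametric form r = A + t·d:
x = -2 + 6t, y = 5, z = -1 - 3t

x = -2 + 6t, y = 5, z = -1 - 3t


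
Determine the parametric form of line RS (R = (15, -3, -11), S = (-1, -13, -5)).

Direction vector d = S - R = (-1 - 15, -13 + 3, -5 + 11) = (-16, -10, 6)
Parametric form r = R + t·d:
x = 15 - 16t, y = -3 - 10t, z = -11 + 6t

x = 15 - 16t, y = -3 - 10t, z = -11 + 6t


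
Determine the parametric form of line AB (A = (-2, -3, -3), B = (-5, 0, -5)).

Direction vector d = B - A = (-5 + 2, 0 + 3, -5 + 3) = (-3, 3, -2)
Parametric form r = A + t·d:
x = -2 - 3t, y = -3 + 3t, z = -3 - 2t

x = -2 - 3t, y = -3 + 3t, z = -3 - 2t


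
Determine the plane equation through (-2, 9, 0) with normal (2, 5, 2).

The plane through P with normal n = (a, b, c) satisfies n·(r - P) = 0,
i.e. ax + by + cz = a·x₀ + b·y₀ + c·z₀.
d = 2·(-2) + 5·9 + 2·0
  = -4 + 45 + 0
  = 41
Equation: 2x + 5y + 2z = 41

2x + 5y + 2z = 41


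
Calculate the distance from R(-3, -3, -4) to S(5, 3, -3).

d = √[(x₂-x₁)² + (y₂-y₁)² + (z₂-z₁)²]
  = √[8² + 6² + 1²]
  = √[64 + 36 + 1]
  = √101
  ≈ 10.05

10.05


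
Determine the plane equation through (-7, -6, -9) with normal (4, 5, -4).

The plane through P with normal n = (a, b, c) satisfies n·(r - P) = 0,
i.e. ax + by + cz = a·x₀ + b·y₀ + c·z₀.
d = 4·(-7) + 5·(-6) + (-4)·(-9)
  = -28 - 30 + 36
  = -22
Equation: 4x + 5y - 4z = -22

4x + 5y - 4z = -22


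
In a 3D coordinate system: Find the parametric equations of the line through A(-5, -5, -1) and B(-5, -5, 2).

Direction vector d = B - A = (-5 + 5, -5 + 5, 2 + 1) = (0, 0, 3)
Parametric form r = A + t·d:
x = -5, y = -5, z = -1 + 3t

x = -5, y = -5, z = -1 + 3t


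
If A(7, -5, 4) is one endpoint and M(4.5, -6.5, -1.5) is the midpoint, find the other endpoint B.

B = 2M - A
  = (2·4.5 - 7, 2·(-6.5) - (-5), 2·(-1.5) - 4)
  = (9 - 7, -13 + 5, -3 - 4)
  = (2, -8, -7)

(2, -8, -7)


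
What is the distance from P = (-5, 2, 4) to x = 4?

distance = |a·x₀ + b·y₀ + c·z₀ - d| / √(a² + b² + c²)
  = |1·(-5) + 0·2 + 0·4 - 4| / √(1² + 0² + 0²)
  = |-5 + 0 + 0 - 4| / √(1 + 0 + 0)
  = |-9| / √1
  = 9 / 1
  ≈ 9

9


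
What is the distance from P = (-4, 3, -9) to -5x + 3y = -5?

distance = |a·x₀ + b·y₀ + c·z₀ - d| / √(a² + b² + c²)
  = |(-5)·(-4) + 3·3 + 0·(-9) - (-5)| / √((-5)² + 3² + 0²)
  = |20 + 9 + 0 + 5| / √(25 + 9 + 0)
  = |34| / √34
  = 34 / 5.831
  ≈ 5.831

5.831


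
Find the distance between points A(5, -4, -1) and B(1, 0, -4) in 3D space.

d = √[(x₂-x₁)² + (y₂-y₁)² + (z₂-z₁)²]
  = √[(-4)² + 4² + (-3)²]
  = √[16 + 16 + 9]
  = √41
  ≈ 6.403

6.403


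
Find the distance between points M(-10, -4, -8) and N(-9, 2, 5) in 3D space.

d = √[(x₂-x₁)² + (y₂-y₁)² + (z₂-z₁)²]
  = √[1² + 6² + 13²]
  = √[1 + 36 + 169]
  = √206
  ≈ 14.35

14.35


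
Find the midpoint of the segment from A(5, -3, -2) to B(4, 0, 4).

M = ((x₁+x₂)/2, (y₁+y₂)/2, (z₁+z₂)/2)
  = ((5 + 4)/2, (-3 + 0)/2, (-2 + 4)/2)
  = (9/2, -3/2, 2/2)
  = (4.5, -1.5, 1)

(4.5, -1.5, 1)


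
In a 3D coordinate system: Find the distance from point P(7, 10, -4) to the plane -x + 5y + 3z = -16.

distance = |a·x₀ + b·y₀ + c·z₀ - d| / √(a² + b² + c²)
  = |(-1)·7 + 5·10 + 3·(-4) - (-16)| / √((-1)² + 5² + 3²)
  = |-7 + 50 - 12 + 16| / √(1 + 25 + 9)
  = |47| / √35
  = 47 / 5.916
  ≈ 7.944

7.944


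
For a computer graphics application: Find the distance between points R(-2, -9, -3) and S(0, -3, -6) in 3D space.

d = √[(x₂-x₁)² + (y₂-y₁)² + (z₂-z₁)²]
  = √[2² + 6² + (-3)²]
  = √[4 + 36 + 9]
  = √49
  ≈ 7

7


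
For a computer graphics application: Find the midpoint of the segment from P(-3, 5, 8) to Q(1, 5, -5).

M = ((x₁+x₂)/2, (y₁+y₂)/2, (z₁+z₂)/2)
  = ((-3 + 1)/2, (5 + 5)/2, (8 - 5)/2)
  = (-2/2, 10/2, 3/2)
  = (-1, 5, 1.5)

(-1, 5, 1.5)


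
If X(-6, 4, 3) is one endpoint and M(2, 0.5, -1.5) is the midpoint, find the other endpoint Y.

Y = 2M - X
  = (2·2 - (-6), 2·0.5 - 4, 2·(-1.5) - 3)
  = (4 + 6, 1 - 4, -3 - 3)
  = (10, -3, -6)

(10, -3, -6)


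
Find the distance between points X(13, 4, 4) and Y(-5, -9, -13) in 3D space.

d = √[(x₂-x₁)² + (y₂-y₁)² + (z₂-z₁)²]
  = √[(-18)² + (-13)² + (-17)²]
  = √[324 + 169 + 289]
  = √782
  ≈ 27.96

27.96


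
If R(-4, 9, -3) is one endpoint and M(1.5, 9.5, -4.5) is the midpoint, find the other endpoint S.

S = 2M - R
  = (2·1.5 - (-4), 2·9.5 - 9, 2·(-4.5) - (-3))
  = (3 + 4, 19 - 9, -9 + 3)
  = (7, 10, -6)

(7, 10, -6)


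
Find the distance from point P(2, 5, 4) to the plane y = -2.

distance = |a·x₀ + b·y₀ + c·z₀ - d| / √(a² + b² + c²)
  = |0·2 + 1·5 + 0·4 - (-2)| / √(0² + 1² + 0²)
  = |0 + 5 + 0 + 2| / √(0 + 1 + 0)
  = |7| / √1
  = 7 / 1
  ≈ 7

7


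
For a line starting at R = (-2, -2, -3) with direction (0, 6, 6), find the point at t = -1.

P(t) = R + t·d
  = (-2 + 0·(-1), -2 + 6·(-1), -3 + 6·(-1))
  = (-2 + 0, -2 - 6, -3 - 6)
  = (-2, -8, -9)

(-2, -8, -9)


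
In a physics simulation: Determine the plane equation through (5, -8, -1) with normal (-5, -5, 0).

The plane through P with normal n = (a, b, c) satisfies n·(r - P) = 0,
i.e. ax + by + cz = a·x₀ + b·y₀ + c·z₀.
d = (-5)·5 + (-5)·(-8) + 0·(-1)
  = -25 + 40 + 0
  = 15
Equation: -5x - 5y = 15

-5x - 5y = 15


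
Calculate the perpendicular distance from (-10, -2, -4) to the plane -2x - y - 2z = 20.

distance = |a·x₀ + b·y₀ + c·z₀ - d| / √(a² + b² + c²)
  = |(-2)·(-10) + (-1)·(-2) + (-2)·(-4) - 20| / √((-2)² + (-1)² + (-2)²)
  = |20 + 2 + 8 - 20| / √(4 + 1 + 4)
  = |10| / √9
  = 10 / 3
  ≈ 3.333

3.333


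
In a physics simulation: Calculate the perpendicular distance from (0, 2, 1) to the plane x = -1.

distance = |a·x₀ + b·y₀ + c·z₀ - d| / √(a² + b² + c²)
  = |1·0 + 0·2 + 0·1 - (-1)| / √(1² + 0² + 0²)
  = |0 + 0 + 0 + 1| / √(1 + 0 + 0)
  = |1| / √1
  = 1 / 1
  ≈ 1

1


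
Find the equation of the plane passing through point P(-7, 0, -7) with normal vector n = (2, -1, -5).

The plane through P with normal n = (a, b, c) satisfies n·(r - P) = 0,
i.e. ax + by + cz = a·x₀ + b·y₀ + c·z₀.
d = 2·(-7) + (-1)·0 + (-5)·(-7)
  = -14 + 0 + 35
  = 21
Equation: 2x - y - 5z = 21

2x - y - 5z = 21


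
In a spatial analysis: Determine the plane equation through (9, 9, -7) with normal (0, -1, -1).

The plane through P with normal n = (a, b, c) satisfies n·(r - P) = 0,
i.e. ax + by + cz = a·x₀ + b·y₀ + c·z₀.
d = 0·9 + (-1)·9 + (-1)·(-7)
  = 0 - 9 + 7
  = -2
Equation: -y - z = -2

-y - z = -2


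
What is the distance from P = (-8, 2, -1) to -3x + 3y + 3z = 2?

distance = |a·x₀ + b·y₀ + c·z₀ - d| / √(a² + b² + c²)
  = |(-3)·(-8) + 3·2 + 3·(-1) - 2| / √((-3)² + 3² + 3²)
  = |24 + 6 - 3 - 2| / √(9 + 9 + 9)
  = |25| / √27
  = 25 / 5.196
  ≈ 4.811

4.811


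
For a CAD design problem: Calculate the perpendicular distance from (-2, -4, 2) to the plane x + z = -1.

distance = |a·x₀ + b·y₀ + c·z₀ - d| / √(a² + b² + c²)
  = |1·(-2) + 0·(-4) + 1·2 - (-1)| / √(1² + 0² + 1²)
  = |-2 + 0 + 2 + 1| / √(1 + 0 + 1)
  = |1| / √2
  = 1 / 1.414
  ≈ 0.7071

0.7071


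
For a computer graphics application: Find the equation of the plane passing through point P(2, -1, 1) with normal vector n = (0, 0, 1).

The plane through P with normal n = (a, b, c) satisfies n·(r - P) = 0,
i.e. ax + by + cz = a·x₀ + b·y₀ + c·z₀.
d = 0·2 + 0·(-1) + 1·1
  = 0 + 0 + 1
  = 1
Equation: z = 1

z = 1


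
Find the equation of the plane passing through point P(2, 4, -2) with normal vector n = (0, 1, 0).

The plane through P with normal n = (a, b, c) satisfies n·(r - P) = 0,
i.e. ax + by + cz = a·x₀ + b·y₀ + c·z₀.
d = 0·2 + 1·4 + 0·(-2)
  = 0 + 4 + 0
  = 4
Equation: y = 4

y = 4


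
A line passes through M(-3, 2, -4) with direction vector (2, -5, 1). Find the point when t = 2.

P(t) = M + t·d
  = (-3 + 2·2, 2 + (-5)·2, -4 + 1·2)
  = (-3 + 4, 2 - 10, -4 + 2)
  = (1, -8, -2)

(1, -8, -2)


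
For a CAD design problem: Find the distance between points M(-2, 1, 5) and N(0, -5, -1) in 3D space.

d = √[(x₂-x₁)² + (y₂-y₁)² + (z₂-z₁)²]
  = √[2² + (-6)² + (-6)²]
  = √[4 + 36 + 36]
  = √76
  ≈ 8.718

8.718


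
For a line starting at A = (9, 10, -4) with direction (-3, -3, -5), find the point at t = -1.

P(t) = A + t·d
  = (9 + (-3)·(-1), 10 + (-3)·(-1), -4 + (-5)·(-1))
  = (9 + 3, 10 + 3, -4 + 5)
  = (12, 13, 1)

(12, 13, 1)


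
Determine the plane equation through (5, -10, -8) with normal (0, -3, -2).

The plane through P with normal n = (a, b, c) satisfies n·(r - P) = 0,
i.e. ax + by + cz = a·x₀ + b·y₀ + c·z₀.
d = 0·5 + (-3)·(-10) + (-2)·(-8)
  = 0 + 30 + 16
  = 46
Equation: -3y - 2z = 46

-3y - 2z = 46


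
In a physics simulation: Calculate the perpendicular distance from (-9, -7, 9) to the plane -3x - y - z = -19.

distance = |a·x₀ + b·y₀ + c·z₀ - d| / √(a² + b² + c²)
  = |(-3)·(-9) + (-1)·(-7) + (-1)·9 - (-19)| / √((-3)² + (-1)² + (-1)²)
  = |27 + 7 - 9 + 19| / √(9 + 1 + 1)
  = |44| / √11
  = 44 / 3.317
  ≈ 13.27

13.27


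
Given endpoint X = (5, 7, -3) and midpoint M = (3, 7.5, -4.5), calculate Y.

Y = 2M - X
  = (2·3 - 5, 2·7.5 - 7, 2·(-4.5) - (-3))
  = (6 - 5, 15 - 7, -9 + 3)
  = (1, 8, -6)

(1, 8, -6)


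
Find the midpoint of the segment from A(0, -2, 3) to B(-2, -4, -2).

M = ((x₁+x₂)/2, (y₁+y₂)/2, (z₁+z₂)/2)
  = ((0 - 2)/2, (-2 - 4)/2, (3 - 2)/2)
  = (-2/2, -6/2, 1/2)
  = (-1, -3, 0.5)

(-1, -3, 0.5)


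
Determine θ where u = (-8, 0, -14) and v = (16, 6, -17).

u·v = (-8)·16 + 0·6 + (-14)·(-17) = -128 + 0 + 238 = 110
|u| = √((-8)² + 0² + (-14)²) = √260 ≈ 16.12
|v| = √(16² + 6² + (-17)²) = √581 ≈ 24.1
cos θ = (u·v)/(|u||v|) = 110/(16.12·24.1) ≈ 0.283
θ = arccos(0.283) ≈ 73.56°

73.56°


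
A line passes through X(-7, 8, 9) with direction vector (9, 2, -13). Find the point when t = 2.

P(t) = X + t·d
  = (-7 + 9·2, 8 + 2·2, 9 + (-13)·2)
  = (-7 + 18, 8 + 4, 9 - 26)
  = (11, 12, -17)

(11, 12, -17)


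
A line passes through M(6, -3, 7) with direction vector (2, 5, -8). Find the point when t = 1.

P(t) = M + t·d
  = (6 + 2·1, -3 + 5·1, 7 + (-8)·1)
  = (6 + 2, -3 + 5, 7 - 8)
  = (8, 2, -1)

(8, 2, -1)


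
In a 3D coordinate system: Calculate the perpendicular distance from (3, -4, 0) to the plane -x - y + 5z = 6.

distance = |a·x₀ + b·y₀ + c·z₀ - d| / √(a² + b² + c²)
  = |(-1)·3 + (-1)·(-4) + 5·0 - 6| / √((-1)² + (-1)² + 5²)
  = |-3 + 4 + 0 - 6| / √(1 + 1 + 25)
  = |-5| / √27
  = 5 / 5.196
  ≈ 0.9623

0.9623


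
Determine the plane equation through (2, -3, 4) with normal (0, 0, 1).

The plane through P with normal n = (a, b, c) satisfies n·(r - P) = 0,
i.e. ax + by + cz = a·x₀ + b·y₀ + c·z₀.
d = 0·2 + 0·(-3) + 1·4
  = 0 + 0 + 4
  = 4
Equation: z = 4

z = 4


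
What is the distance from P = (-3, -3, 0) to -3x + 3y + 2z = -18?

distance = |a·x₀ + b·y₀ + c·z₀ - d| / √(a² + b² + c²)
  = |(-3)·(-3) + 3·(-3) + 2·0 - (-18)| / √((-3)² + 3² + 2²)
  = |9 - 9 + 0 + 18| / √(9 + 9 + 4)
  = |18| / √22
  = 18 / 4.69
  ≈ 3.838

3.838


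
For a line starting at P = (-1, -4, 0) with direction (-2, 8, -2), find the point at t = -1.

P(t) = P + t·d
  = (-1 + (-2)·(-1), -4 + 8·(-1), 0 + (-2)·(-1))
  = (-1 + 2, -4 - 8, 0 + 2)
  = (1, -12, 2)

(1, -12, 2)


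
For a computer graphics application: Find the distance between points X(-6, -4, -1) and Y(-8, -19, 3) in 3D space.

d = √[(x₂-x₁)² + (y₂-y₁)² + (z₂-z₁)²]
  = √[(-2)² + (-15)² + 4²]
  = √[4 + 225 + 16]
  = √245
  ≈ 15.65

15.65


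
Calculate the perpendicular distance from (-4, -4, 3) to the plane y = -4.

distance = |a·x₀ + b·y₀ + c·z₀ - d| / √(a² + b² + c²)
  = |0·(-4) + 1·(-4) + 0·3 - (-4)| / √(0² + 1² + 0²)
  = |0 - 4 + 0 + 4| / √(0 + 1 + 0)
  = |0| / √1
  = 0 / 1
  ≈ 0

0


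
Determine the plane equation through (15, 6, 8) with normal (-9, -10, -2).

The plane through P with normal n = (a, b, c) satisfies n·(r - P) = 0,
i.e. ax + by + cz = a·x₀ + b·y₀ + c·z₀.
d = (-9)·15 + (-10)·6 + (-2)·8
  = -135 - 60 - 16
  = -211
Equation: -9x - 10y - 2z = -211

-9x - 10y - 2z = -211


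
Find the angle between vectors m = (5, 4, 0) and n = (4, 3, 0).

m·n = 5·4 + 4·3 + 0·0 = 20 + 12 + 0 = 32
|m| = √(5² + 4² + 0²) = √41 ≈ 6.403
|n| = √(4² + 3² + 0²) = √25 ≈ 5
cos θ = (m·n)/(|m||n|) = 32/(6.403·5) ≈ 0.9995
θ = arccos(0.9995) ≈ 1.79°

1.79°


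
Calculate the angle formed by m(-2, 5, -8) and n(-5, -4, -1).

m·n = (-2)·(-5) + 5·(-4) + (-8)·(-1) = 10 - 20 + 8 = -2
|m| = √((-2)² + 5² + (-8)²) = √93 ≈ 9.644
|n| = √((-5)² + (-4)² + (-1)²) = √42 ≈ 6.481
cos θ = (m·n)/(|m||n|) = -2/(9.644·6.481) ≈ -0.032
θ = arccos(-0.032) ≈ 91.83°

91.83°


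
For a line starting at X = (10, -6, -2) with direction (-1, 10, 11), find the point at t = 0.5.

P(t) = X + t·d
  = (10 + (-1)·0.5, -6 + 10·0.5, -2 + 11·0.5)
  = (10 - 0.5, -6 + 5, -2 + 5.5)
  = (9.5, -1, 3.5)

(9.5, -1, 3.5)


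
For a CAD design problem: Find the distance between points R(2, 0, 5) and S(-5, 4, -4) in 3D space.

d = √[(x₂-x₁)² + (y₂-y₁)² + (z₂-z₁)²]
  = √[(-7)² + 4² + (-9)²]
  = √[49 + 16 + 81]
  = √146
  ≈ 12.08

12.08


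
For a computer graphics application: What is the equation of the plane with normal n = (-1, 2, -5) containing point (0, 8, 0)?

The plane through P with normal n = (a, b, c) satisfies n·(r - P) = 0,
i.e. ax + by + cz = a·x₀ + b·y₀ + c·z₀.
d = (-1)·0 + 2·8 + (-5)·0
  = 0 + 16 + 0
  = 16
Equation: -x + 2y - 5z = 16

-x + 2y - 5z = 16


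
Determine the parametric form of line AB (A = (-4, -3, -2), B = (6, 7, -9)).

Direction vector d = B - A = (6 + 4, 7 + 3, -9 + 2) = (10, 10, -7)
Parametric form r = A + t·d:
x = -4 + 10t, y = -3 + 10t, z = -2 - 7t

x = -4 + 10t, y = -3 + 10t, z = -2 - 7t


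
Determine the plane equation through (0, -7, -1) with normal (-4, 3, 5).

The plane through P with normal n = (a, b, c) satisfies n·(r - P) = 0,
i.e. ax + by + cz = a·x₀ + b·y₀ + c·z₀.
d = (-4)·0 + 3·(-7) + 5·(-1)
  = 0 - 21 - 5
  = -26
Equation: -4x + 3y + 5z = -26

-4x + 3y + 5z = -26


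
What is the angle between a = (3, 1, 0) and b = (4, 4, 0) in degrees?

a·b = 3·4 + 1·4 + 0·0 = 12 + 4 + 0 = 16
|a| = √(3² + 1² + 0²) = √10 ≈ 3.162
|b| = √(4² + 4² + 0²) = √32 ≈ 5.657
cos θ = (a·b)/(|a||b|) = 16/(3.162·5.657) ≈ 0.8944
θ = arccos(0.8944) ≈ 26.57°

26.57°


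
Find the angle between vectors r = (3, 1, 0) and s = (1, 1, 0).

r·s = 3·1 + 1·1 + 0·0 = 3 + 1 + 0 = 4
|r| = √(3² + 1² + 0²) = √10 ≈ 3.162
|s| = √(1² + 1² + 0²) = √2 ≈ 1.414
cos θ = (r·s)/(|r||s|) = 4/(3.162·1.414) ≈ 0.8944
θ = arccos(0.8944) ≈ 26.57°

26.57°


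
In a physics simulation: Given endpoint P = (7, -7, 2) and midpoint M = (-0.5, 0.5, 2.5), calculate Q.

Q = 2M - P
  = (2·(-0.5) - 7, 2·0.5 - (-7), 2·2.5 - 2)
  = (-1 - 7, 1 + 7, 5 - 2)
  = (-8, 8, 3)

(-8, 8, 3)


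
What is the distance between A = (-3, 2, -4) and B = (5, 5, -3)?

d = √[(x₂-x₁)² + (y₂-y₁)² + (z₂-z₁)²]
  = √[8² + 3² + 1²]
  = √[64 + 9 + 1]
  = √74
  ≈ 8.602

8.602


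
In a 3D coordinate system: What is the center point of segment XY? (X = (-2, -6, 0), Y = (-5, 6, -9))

M = ((x₁+x₂)/2, (y₁+y₂)/2, (z₁+z₂)/2)
  = ((-2 - 5)/2, (-6 + 6)/2, (0 - 9)/2)
  = (-7/2, 0/2, -9/2)
  = (-3.5, 0, -4.5)

(-3.5, 0, -4.5)


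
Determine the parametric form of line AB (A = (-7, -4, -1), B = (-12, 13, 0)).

Direction vector d = B - A = (-12 + 7, 13 + 4, 0 + 1) = (-5, 17, 1)
Parametric form r = A + t·d:
x = -7 - 5t, y = -4 + 17t, z = -1 + t

x = -7 - 5t, y = -4 + 17t, z = -1 + t


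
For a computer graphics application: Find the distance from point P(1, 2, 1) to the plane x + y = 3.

distance = |a·x₀ + b·y₀ + c·z₀ - d| / √(a² + b² + c²)
  = |1·1 + 1·2 + 0·1 - 3| / √(1² + 1² + 0²)
  = |1 + 2 + 0 - 3| / √(1 + 1 + 0)
  = |0| / √2
  = 0 / 1.414
  ≈ 0

0


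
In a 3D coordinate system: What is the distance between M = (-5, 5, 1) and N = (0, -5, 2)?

d = √[(x₂-x₁)² + (y₂-y₁)² + (z₂-z₁)²]
  = √[5² + (-10)² + 1²]
  = √[25 + 100 + 1]
  = √126
  ≈ 11.22

11.22


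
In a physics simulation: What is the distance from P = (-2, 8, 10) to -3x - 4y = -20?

distance = |a·x₀ + b·y₀ + c·z₀ - d| / √(a² + b² + c²)
  = |(-3)·(-2) + (-4)·8 + 0·10 - (-20)| / √((-3)² + (-4)² + 0²)
  = |6 - 32 + 0 + 20| / √(9 + 16 + 0)
  = |-6| / √25
  = 6 / 5
  ≈ 1.2

1.2


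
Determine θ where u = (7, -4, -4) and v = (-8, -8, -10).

u·v = 7·(-8) + (-4)·(-8) + (-4)·(-10) = -56 + 32 + 40 = 16
|u| = √(7² + (-4)² + (-4)²) = √81 ≈ 9
|v| = √((-8)² + (-8)² + (-10)²) = √228 ≈ 15.1
cos θ = (u·v)/(|u||v|) = 16/(9·15.1) ≈ 0.1177
θ = arccos(0.1177) ≈ 83.24°

83.24°


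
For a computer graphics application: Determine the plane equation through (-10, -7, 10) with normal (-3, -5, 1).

The plane through P with normal n = (a, b, c) satisfies n·(r - P) = 0,
i.e. ax + by + cz = a·x₀ + b·y₀ + c·z₀.
d = (-3)·(-10) + (-5)·(-7) + 1·10
  = 30 + 35 + 10
  = 75
Equation: -3x - 5y + z = 75

-3x - 5y + z = 75


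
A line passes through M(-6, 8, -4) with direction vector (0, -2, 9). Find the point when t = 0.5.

P(t) = M + t·d
  = (-6 + 0·0.5, 8 + (-2)·0.5, -4 + 9·0.5)
  = (-6 + 0, 8 - 1, -4 + 4.5)
  = (-6, 7, 0.5)

(-6, 7, 0.5)


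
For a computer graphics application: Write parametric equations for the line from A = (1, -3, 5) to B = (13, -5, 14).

Direction vector d = B - A = (13 - 1, -5 + 3, 14 - 5) = (12, -2, 9)
Parametric form r = A + t·d:
x = 1 + 12t, y = -3 - 2t, z = 5 + 9t

x = 1 + 12t, y = -3 - 2t, z = 5 + 9t


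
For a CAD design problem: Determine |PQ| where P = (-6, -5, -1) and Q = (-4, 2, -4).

d = √[(x₂-x₁)² + (y₂-y₁)² + (z₂-z₁)²]
  = √[2² + 7² + (-3)²]
  = √[4 + 49 + 9]
  = √62
  ≈ 7.874

7.874


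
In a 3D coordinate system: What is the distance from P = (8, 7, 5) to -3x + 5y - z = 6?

distance = |a·x₀ + b·y₀ + c·z₀ - d| / √(a² + b² + c²)
  = |(-3)·8 + 5·7 + (-1)·5 - 6| / √((-3)² + 5² + (-1)²)
  = |-24 + 35 - 5 - 6| / √(9 + 25 + 1)
  = |0| / √35
  = 0 / 5.916
  ≈ 0

0


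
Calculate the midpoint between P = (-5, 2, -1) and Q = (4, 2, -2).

M = ((x₁+x₂)/2, (y₁+y₂)/2, (z₁+z₂)/2)
  = ((-5 + 4)/2, (2 + 2)/2, (-1 - 2)/2)
  = (-1/2, 4/2, -3/2)
  = (-0.5, 2, -1.5)

(-0.5, 2, -1.5)


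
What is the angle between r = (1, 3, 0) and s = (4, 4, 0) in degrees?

r·s = 1·4 + 3·4 + 0·0 = 4 + 12 + 0 = 16
|r| = √(1² + 3² + 0²) = √10 ≈ 3.162
|s| = √(4² + 4² + 0²) = √32 ≈ 5.657
cos θ = (r·s)/(|r||s|) = 16/(3.162·5.657) ≈ 0.8944
θ = arccos(0.8944) ≈ 26.57°

26.57°


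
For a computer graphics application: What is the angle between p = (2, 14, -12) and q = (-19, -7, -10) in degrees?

p·q = 2·(-19) + 14·(-7) + (-12)·(-10) = -38 - 98 + 120 = -16
|p| = √(2² + 14² + (-12)²) = √344 ≈ 18.55
|q| = √((-19)² + (-7)² + (-10)²) = √510 ≈ 22.58
cos θ = (p·q)/(|p||q|) = -16/(18.55·22.58) ≈ -0.0382
θ = arccos(-0.0382) ≈ 92.19°

92.19°


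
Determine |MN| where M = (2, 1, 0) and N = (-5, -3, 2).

d = √[(x₂-x₁)² + (y₂-y₁)² + (z₂-z₁)²]
  = √[(-7)² + (-4)² + 2²]
  = √[49 + 16 + 4]
  = √69
  ≈ 8.307

8.307


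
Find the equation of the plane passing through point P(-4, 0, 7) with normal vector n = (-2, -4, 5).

The plane through P with normal n = (a, b, c) satisfies n·(r - P) = 0,
i.e. ax + by + cz = a·x₀ + b·y₀ + c·z₀.
d = (-2)·(-4) + (-4)·0 + 5·7
  = 8 + 0 + 35
  = 43
Equation: -2x - 4y + 5z = 43

-2x - 4y + 5z = 43


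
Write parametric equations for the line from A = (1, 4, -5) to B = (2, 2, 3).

Direction vector d = B - A = (2 - 1, 2 - 4, 3 + 5) = (1, -2, 8)
Parametric form r = A + t·d:
x = 1 + t, y = 4 - 2t, z = -5 + 8t

x = 1 + t, y = 4 - 2t, z = -5 + 8t


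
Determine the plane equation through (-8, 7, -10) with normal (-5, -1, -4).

The plane through P with normal n = (a, b, c) satisfies n·(r - P) = 0,
i.e. ax + by + cz = a·x₀ + b·y₀ + c·z₀.
d = (-5)·(-8) + (-1)·7 + (-4)·(-10)
  = 40 - 7 + 40
  = 73
Equation: -5x - y - 4z = 73

-5x - y - 4z = 73


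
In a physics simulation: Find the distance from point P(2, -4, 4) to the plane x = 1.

distance = |a·x₀ + b·y₀ + c·z₀ - d| / √(a² + b² + c²)
  = |1·2 + 0·(-4) + 0·4 - 1| / √(1² + 0² + 0²)
  = |2 + 0 + 0 - 1| / √(1 + 0 + 0)
  = |1| / √1
  = 1 / 1
  ≈ 1

1


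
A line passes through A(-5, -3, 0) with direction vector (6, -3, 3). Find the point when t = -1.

P(t) = A + t·d
  = (-5 + 6·(-1), -3 + (-3)·(-1), 0 + 3·(-1))
  = (-5 - 6, -3 + 3, 0 - 3)
  = (-11, 0, -3)

(-11, 0, -3)


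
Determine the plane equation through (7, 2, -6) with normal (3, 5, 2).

The plane through P with normal n = (a, b, c) satisfies n·(r - P) = 0,
i.e. ax + by + cz = a·x₀ + b·y₀ + c·z₀.
d = 3·7 + 5·2 + 2·(-6)
  = 21 + 10 - 12
  = 19
Equation: 3x + 5y + 2z = 19

3x + 5y + 2z = 19


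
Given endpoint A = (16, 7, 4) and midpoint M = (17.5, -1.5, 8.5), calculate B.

B = 2M - A
  = (2·17.5 - 16, 2·(-1.5) - 7, 2·8.5 - 4)
  = (35 - 16, -3 - 7, 17 - 4)
  = (19, -10, 13)

(19, -10, 13)


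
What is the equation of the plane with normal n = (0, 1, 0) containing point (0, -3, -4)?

The plane through P with normal n = (a, b, c) satisfies n·(r - P) = 0,
i.e. ax + by + cz = a·x₀ + b·y₀ + c·z₀.
d = 0·0 + 1·(-3) + 0·(-4)
  = 0 - 3 + 0
  = -3
Equation: y = -3

y = -3


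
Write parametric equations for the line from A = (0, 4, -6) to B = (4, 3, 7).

Direction vector d = B - A = (4 + 0, 3 - 4, 7 + 6) = (4, -1, 13)
Parametric form r = A + t·d:
x = 0 + 4t, y = 4 - t, z = -6 + 13t

x = 0 + 4t, y = 4 - t, z = -6 + 13t


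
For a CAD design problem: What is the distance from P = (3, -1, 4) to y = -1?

distance = |a·x₀ + b·y₀ + c·z₀ - d| / √(a² + b² + c²)
  = |0·3 + 1·(-1) + 0·4 - (-1)| / √(0² + 1² + 0²)
  = |0 - 1 + 0 + 1| / √(0 + 1 + 0)
  = |0| / √1
  = 0 / 1
  ≈ 0

0


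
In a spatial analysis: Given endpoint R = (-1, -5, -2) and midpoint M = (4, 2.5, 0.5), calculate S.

S = 2M - R
  = (2·4 - (-1), 2·2.5 - (-5), 2·0.5 - (-2))
  = (8 + 1, 5 + 5, 1 + 2)
  = (9, 10, 3)

(9, 10, 3)


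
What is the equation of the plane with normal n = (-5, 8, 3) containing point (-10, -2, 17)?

The plane through P with normal n = (a, b, c) satisfies n·(r - P) = 0,
i.e. ax + by + cz = a·x₀ + b·y₀ + c·z₀.
d = (-5)·(-10) + 8·(-2) + 3·17
  = 50 - 16 + 51
  = 85
Equation: -5x + 8y + 3z = 85

-5x + 8y + 3z = 85


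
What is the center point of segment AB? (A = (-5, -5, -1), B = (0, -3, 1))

M = ((x₁+x₂)/2, (y₁+y₂)/2, (z₁+z₂)/2)
  = ((-5 + 0)/2, (-5 - 3)/2, (-1 + 1)/2)
  = (-5/2, -8/2, 0/2)
  = (-2.5, -4, 0)

(-2.5, -4, 0)
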